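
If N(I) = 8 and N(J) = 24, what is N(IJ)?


N(IJ) = N(I) * N(J)
= 8 * 24
= 192

192


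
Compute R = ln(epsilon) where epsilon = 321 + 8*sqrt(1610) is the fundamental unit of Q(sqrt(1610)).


epsilon = 321 + 8*sqrt(1610)
= 641.9984
R = ln(641.9984)
= 6.4646

6.4646


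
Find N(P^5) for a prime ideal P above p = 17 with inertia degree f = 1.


N(P^a) = p^(a*f)
= 17^(5*1)
= 17^5
= 1419857

1419857


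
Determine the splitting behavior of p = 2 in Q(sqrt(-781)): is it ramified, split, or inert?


K = Q(sqrt(-781)). Since d mod 4 = 3, disc(K) = -3124.
Check p | disc: -3124 mod 2 = 0.
p divides disc, so p ramifies: (p) = P^2 with e=2, f=1, g=1.
Therefore p is ramified.

ramified


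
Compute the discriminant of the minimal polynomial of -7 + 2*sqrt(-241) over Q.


The element -7 + 2*sqrt(-241) has minimal polynomial:
x^2 + 14*x + 1013
Discriminant = (14)^2 - 4*(1013)
= 196 - 4052
= -3856

-3856


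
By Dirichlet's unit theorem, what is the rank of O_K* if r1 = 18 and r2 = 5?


By Dirichlet's unit theorem:
rank = r1 + r2 - 1
= 18 + 5 - 1
= 22

22


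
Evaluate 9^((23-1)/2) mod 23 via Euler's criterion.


p = 23 is prime and the exponent is (p-1)/2 = 11, so by Euler's criterion 9^11 = (9/23) = +1 or -1 mod 23.
Compute by square-and-multiply:
  11 = 8 + 2 + 1 (binary 1011)
  Repeated squaring mod 23: 9^1 = 9, 9^2 = 12, 9^4 = 6, 9^8 = 13
  9^11 = 9^8 * 9^2 * 9^1 = 13 * 12 * 9 mod 23
    13 * 12 = 156 = 18 mod 23
    18 * 9 = 162 = 1 mod 23
  9^11 = 1 mod 23
Result 1: 9 is a quadratic residue mod 23.
9^11 mod 23 = 1

1


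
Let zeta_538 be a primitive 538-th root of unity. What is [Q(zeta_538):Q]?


The degree equals Euler's totient phi(538).
538 = 2 * 269
phi(538) = 268

268


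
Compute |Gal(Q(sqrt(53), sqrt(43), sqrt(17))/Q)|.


The 3 square roots of distinct primes are multiplicatively independent over Q,
so [K:Q] = 2^3 and Gal(K/Q) is isomorphic to (Z/2Z)^3.
|Gal| = 2^3 = 8

8


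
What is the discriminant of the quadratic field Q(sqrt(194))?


For K = Q(sqrt(d)) with d squarefree: disc(K) = d if d = 1 mod 4, and disc(K) = 4d if d = 2 or 3 mod 4.
Here d = 194, and d mod 4 = 2.
d = 2 mod 4, not 1 (O_K = Z[sqrt(d)]), so disc(K) = 4d = 4 * (194) = 776

776


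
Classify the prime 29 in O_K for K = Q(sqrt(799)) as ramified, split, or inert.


K = Q(sqrt(799)). Since d mod 4 = 3, disc(K) = 3196.
Check p | disc: 3196 mod 29 = 6.
p does not divide disc. Compute Legendre symbol (d/p):
16^((29-1)/2) mod 29 = 1
(d/p) = 1, so p splits: (p) = P*P' with e=1, f=1, g=2.
Therefore p is split.

split


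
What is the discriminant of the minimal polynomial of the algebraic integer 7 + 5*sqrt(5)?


The element 7 + 5*sqrt(5) has minimal polynomial:
x^2 - 14*x - 76
Discriminant = (-14)^2 - 4*(-76)
= 196 + 304
= 500

500


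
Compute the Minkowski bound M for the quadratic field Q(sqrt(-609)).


d = -609, d mod 4 = 3, so disc(K) = 4d = -2436; |disc(K)| = 2436
Imaginary quadratic field, so n = 2, s = r2 = 1, r1 = 0
M = (n!/n^n) * (4/pi)^s * sqrt(|disc(K)|) = (2!/2^2) * (4/pi)^1 * sqrt(2436)
= 0.5 * 1.273240 * 49.355851
= 31.4209

31.4209


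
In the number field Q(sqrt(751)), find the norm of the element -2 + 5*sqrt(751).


N(a + b*sqrt(d)) = a^2 - d*b^2
= (-2)^2 - (751)*(5)^2
= 4 - 18775
= -18771

-18771


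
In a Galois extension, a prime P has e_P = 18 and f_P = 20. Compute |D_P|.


|D_P| = e * f
= 18 * 20
= 360

360


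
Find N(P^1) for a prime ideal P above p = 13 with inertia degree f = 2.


N(P^a) = p^(a*f)
= 13^(1*2)
= 13^2
= 169

169


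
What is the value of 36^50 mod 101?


p = 101 is prime and the exponent is (p-1)/2 = 50, so by Euler's criterion 36^50 = (36/101) = +1 or -1 mod 101.
Compute by square-and-multiply:
  50 = 32 + 16 + 2 (binary 110010)
  Repeated squaring mod 101: 36^1 = 36, 36^2 = 84, 36^4 = 87, 36^8 = 95, 36^16 = 36, 36^32 = 84
  36^50 = 36^32 * 36^16 * 36^2 = 84 * 36 * 84 mod 101
    84 * 36 = 3024 = 95 mod 101
    95 * 84 = 7980 = 1 mod 101
  36^50 = 1 mod 101
Result 1: 36 is a quadratic residue mod 101.
36^50 mod 101 = 1

1


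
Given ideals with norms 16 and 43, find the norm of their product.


N(IJ) = N(I) * N(J)
= 16 * 43
= 688

688


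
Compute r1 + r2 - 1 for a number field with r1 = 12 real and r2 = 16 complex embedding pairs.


By Dirichlet's unit theorem:
rank = r1 + r2 - 1
= 12 + 16 - 1
= 27

27


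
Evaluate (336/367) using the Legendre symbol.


p = 367 is prime, so compute (336/367) with the reciprocity algorithm (Jacobi-symbol steps: pull out 2s via (2/n), flip via reciprocity, reduce):
  pull out 2: (2/367) = +1  (since 367 mod 8 = 7)
  pull out 2: (2/367) = +1  (since 367 mod 8 = 7)
  pull out 2: (2/367) = +1  (since 367 mod 8 = 7)
  pull out 2: (2/367) = +1  (since 367 mod 8 = 7)
  reciprocity: (21/367) -> +(367/21)
  reduce: (10/21)
  pull out 2: (2/21) = -1  (since 21 mod 8 = 5)
  reciprocity: (5/21) -> +(21/5)
  reduce: (1/5)
  (1/5) = 1
Product of signs = -1
(336/367) = -1

-1


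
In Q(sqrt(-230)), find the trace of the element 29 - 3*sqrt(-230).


Tr(a + b*sqrt(d)) = (a + b*sqrt(d)) + (a - b*sqrt(d)) = 2a
= 2 * (29)
= 58

58


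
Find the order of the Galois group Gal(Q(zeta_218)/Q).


|Gal(Q(zeta_218)/Q)| = phi(218)
= 108

108


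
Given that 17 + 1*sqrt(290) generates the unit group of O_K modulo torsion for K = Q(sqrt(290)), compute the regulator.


epsilon = 17 + 1*sqrt(290)
= 34.0294
R = ln(34.0294)
= 3.5272

3.5272


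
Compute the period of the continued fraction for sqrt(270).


Run the CF algorithm for sqrt(270).
a_0 = floor(sqrt(270)) = 16; set m_0=0, q_0=1.
Recurrence: m' = q*a - m,  q' = (d - m'^2)/q,  a' = floor((a_0 + m')/q').
  step 1: m=16, q=14, a=2
  step 2: m=12, q=9, a=3
  step 3: m=15, q=5, a=6
  step 4: m=15, q=9, a=3
  step 5: m=12, q=14, a=2
  step 6: m=16, q=1, a=32
a_6 = 2*a_0 = 32, so the period closes here.
sqrt(270) = [16; 2, 3, 6, 3, 2, 32]
Period length = 6

6


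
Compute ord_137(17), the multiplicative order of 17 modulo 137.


We want ord_137(17), the smallest k >= 1 with 17^k = 1 mod 137.
n = 137 = 137, phi(137) = 136; the order divides phi(n).
Divisors of 136: 1, 2, 4, 8, 17, 34, 68, 136
Repeated squaring mod 137: 17^1 = 17, 17^2 = 15, 17^4 = 88, 17^8 = 72, 17^16 = 115, 17^32 = 73, 17^64 = 123, 17^128 = 59
Test divisors in increasing order:
  k=1: 17^1 = 17 mod 137
  k=2: 17^2 = 15 mod 137
  k=4: 17^4 = 88 mod 137
  k=8: 17^8 = 72 mod 137
  k=17: 17^17 = 115 * 17 = 37 mod 137
  k=34: 17^34 = 73 * 15 = 136 mod 137
  k=68: 17^68 = 123 * 88 = 1 mod 137  <- first divisor giving 1
Order = 68

68


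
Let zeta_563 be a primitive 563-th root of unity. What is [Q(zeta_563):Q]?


The degree equals Euler's totient phi(563).
563 = 563
phi(563) = 562

562


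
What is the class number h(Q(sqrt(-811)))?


K = Q(sqrt(-811)). d mod 4 = 1, so D = disc(K) = d = -811
h(K) equals the number of primitive reduced positive-definite forms (a, b, c) = a*x^2 + b*x*y + c*y^2 with b^2 - 4ac = D,
where reduced means |b| <= a <= c, with b >= 0 whenever |b| = a or a = c, and primitive means gcd(a, b, c) = 1.
Reduced forces 3a^2 <= |D| = 811, so 1 <= a <= 16; b must have the parity of D, and c = (b^2 - D)/(4a) must be an integer >= a.
Enumerate a = 1..16, b in [-a, a]:
  a=1: (1, 1, 203)  [1]
  a=2..4: none
  a=5: (5, -3, 41), (5, 3, 41)  [2]
  a=6: none
  a=7: (7, -1, 29), (7, 1, 29)  [2]
  a=8..10: none
  a=11: (11, -5, 19), (11, 5, 19)  [2]
  a=12..16: none
Total reduced forms: 1 + 2 + 2 + 2 = 7
h = 7

7


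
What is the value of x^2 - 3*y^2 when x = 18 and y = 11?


x^2 - d*y^2
= 18^2 - 3*11^2
= 324 - 363
= -39

-39


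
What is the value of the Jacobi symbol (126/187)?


Compute (126/187) via quadratic reciprocity:
  pull out 2: (2/187) = -1  (since 187 mod 8 = 3)
  reciprocity: (63/187) -> -(187/63)
  reduce: (61/63)
  reciprocity: (61/63) -> +(63/61)
  reduce: (2/61)
  pull out 2: (2/61) = -1  (since 61 mod 8 = 5)
  (1/61) = 1
Product of signs = -1

-1


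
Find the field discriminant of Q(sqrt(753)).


For K = Q(sqrt(d)) with d squarefree: disc(K) = d if d = 1 mod 4, and disc(K) = 4d if d = 2 or 3 mod 4.
Here d = 753, and d mod 4 = 1.
d = 1 mod 4 (O_K = Z[(1+sqrt(d))/2]), so disc(K) = d = 753

753


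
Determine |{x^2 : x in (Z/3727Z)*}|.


For prime p, the number of non-zero quadratic residues is (p-1)/2.
= (3727-1)/2
= 1863

1863


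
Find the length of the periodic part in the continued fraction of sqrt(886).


Run the CF algorithm for sqrt(886).
a_0 = floor(sqrt(886)) = 29; set m_0=0, q_0=1.
Recurrence: m' = q*a - m,  q' = (d - m'^2)/q,  a' = floor((a_0 + m')/q').
  step 1: m=29, q=45, a=1
  step 2: m=16, q=14, a=3
  step 3: m=26, q=15, a=3
  step 4: m=19, q=35, a=1
  step 5: m=16, q=18, a=2
  step 6: m=20, q=27, a=1
  step 7: m=7, q=31, a=1
  step 8: m=24, q=10, a=5
  step 9: m=26, q=21, a=2
  step 10: m=16, q=30, a=1
  step 11: m=14, q=23, a=1
  step 12: m=9, q=35, a=1
  step 13: m=26, q=6, a=9
  step 14: m=28, q=17, a=3
  step 15: m=23, q=21, a=2
  step 16: m=19, q=25, a=1
  step 17: m=6, q=34, a=1
  step 18: m=28, q=3, a=19
  step 19: m=29, q=15, a=3
  step 20: m=16, q=42, a=1
  step 21: m=26, q=5, a=11
  step 22: m=29, q=9, a=6
  step 23: m=25, q=29, a=1
  step 24: m=4, q=30, a=1
  step 25: m=26, q=7, a=7
  step 26: m=23, q=51, a=1
  step 27: m=28, q=2, a=28
  step 28: m=28, q=51, a=1
  step 29: m=23, q=7, a=7
  step 30: m=26, q=30, a=1
  step 31: m=4, q=29, a=1
  step 32: m=25, q=9, a=6
  step 33: m=29, q=5, a=11
  step 34: m=26, q=42, a=1
  step 35: m=16, q=15, a=3
  step 36: m=29, q=3, a=19
  step 37: m=28, q=34, a=1
  step 38: m=6, q=25, a=1
  step 39: m=19, q=21, a=2
  step 40: m=23, q=17, a=3
  step 41: m=28, q=6, a=9
  step 42: m=26, q=35, a=1
  step 43: m=9, q=23, a=1
  step 44: m=14, q=30, a=1
  step 45: m=16, q=21, a=2
  step 46: m=26, q=10, a=5
  step 47: m=24, q=31, a=1
  step 48: m=7, q=27, a=1
  step 49: m=20, q=18, a=2
  step 50: m=16, q=35, a=1
  step 51: m=19, q=15, a=3
  step 52: m=26, q=14, a=3
  step 53: m=16, q=45, a=1
  step 54: m=29, q=1, a=58
a_54 = 2*a_0 = 58, so the period closes here.
sqrt(886) = [29; 1, 3, 3, 1, 2, 1, 1, 5, 2, 1, 1, 1, 9, 3, 2, 1, 1, 19, 3, 1, 11, 6, 1, 1, 7, 1, 28, 1, 7, 1, 1, 6, 11, 1, 3, 19, 1, 1, 2, 3, 9, 1, 1, 1, 2, 5, 1, 1, 2, 1, 3, 3, 1, 58]
Period length = 54

54


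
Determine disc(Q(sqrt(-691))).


For K = Q(sqrt(d)) with d squarefree: disc(K) = d if d = 1 mod 4, and disc(K) = 4d if d = 2 or 3 mod 4.
Here d = -691, and d mod 4 = 1.
d = 1 mod 4 (O_K = Z[(1+sqrt(d))/2]), so disc(K) = d = -691

-691


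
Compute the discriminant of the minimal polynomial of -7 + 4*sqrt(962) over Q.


The element -7 + 4*sqrt(962) has minimal polynomial:
x^2 + 14*x - 15343
Discriminant = (14)^2 - 4*(-15343)
= 196 + 61372
= 61568

61568


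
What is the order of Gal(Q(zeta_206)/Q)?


|Gal(Q(zeta_206)/Q)| = phi(206)
= 102

102


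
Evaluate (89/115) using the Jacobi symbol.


Compute (89/115) via quadratic reciprocity:
  reciprocity: (89/115) -> +(115/89)
  reduce: (26/89)
  pull out 2: (2/89) = +1  (since 89 mod 8 = 1)
  reciprocity: (13/89) -> +(89/13)
  reduce: (11/13)
  reciprocity: (11/13) -> +(13/11)
  reduce: (2/11)
  pull out 2: (2/11) = -1  (since 11 mod 8 = 3)
  (1/11) = 1
Product of signs = -1

-1


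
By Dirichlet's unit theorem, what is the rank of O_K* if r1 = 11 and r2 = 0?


By Dirichlet's unit theorem:
rank = r1 + r2 - 1
= 11 + 0 - 1
= 10

10


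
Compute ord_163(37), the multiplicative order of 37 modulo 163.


We want ord_163(37), the smallest k >= 1 with 37^k = 1 mod 163.
n = 163 = 163, phi(163) = 162; the order divides phi(n).
Divisors of 162: 1, 2, 3, 6, 9, 18, 27, 54, 81, 162
Repeated squaring mod 163: 37^1 = 37, 37^2 = 65, 37^4 = 150, 37^8 = 6, 37^16 = 36, 37^32 = 155, 37^64 = 64, 37^128 = 21
Test divisors in increasing order:
  k=1: 37^1 = 37 mod 163
  k=2: 37^2 = 65 mod 163
  k=3: 37^3 = 65 * 37 = 123 mod 163
  k=6: 37^6 = 150 * 65 = 133 mod 163
  k=9: 37^9 = 6 * 37 = 59 mod 163
  k=18: 37^18 = 36 * 65 = 58 mod 163
  k=27: 37^27 = 36 * 6 * 65 * 37 = 162 mod 163
  k=54: 37^54 = 155 * 36 * 150 * 65 = 1 mod 163  <- first divisor giving 1
Order = 54

54


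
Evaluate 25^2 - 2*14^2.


x^2 - d*y^2
= 25^2 - 2*14^2
= 625 - 392
= 233

233


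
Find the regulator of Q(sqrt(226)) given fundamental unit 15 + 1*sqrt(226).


epsilon = 15 + 1*sqrt(226)
= 30.0333
R = ln(30.0333)
= 3.4023

3.4023


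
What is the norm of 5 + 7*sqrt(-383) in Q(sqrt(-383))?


N(a + b*sqrt(d)) = a^2 - d*b^2
= (5)^2 - (-383)*(7)^2
= 25 + 18767
= 18792

18792


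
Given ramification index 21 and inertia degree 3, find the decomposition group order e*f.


|D_P| = e * f
= 21 * 3
= 63

63


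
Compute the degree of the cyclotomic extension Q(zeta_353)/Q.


The degree equals Euler's totient phi(353).
353 = 353
phi(353) = 352

352


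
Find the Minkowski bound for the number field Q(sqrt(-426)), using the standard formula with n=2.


d = -426, d mod 4 = 2, so disc(K) = 4d = -1704; |disc(K)| = 1704
Imaginary quadratic field, so n = 2, s = r2 = 1, r1 = 0
M = (n!/n^n) * (4/pi)^s * sqrt(|disc(K)|) = (2!/2^2) * (4/pi)^1 * sqrt(1704)
= 0.5 * 1.273240 * 41.279535
= 26.2794

26.2794


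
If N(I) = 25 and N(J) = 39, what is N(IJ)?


N(IJ) = N(I) * N(J)
= 25 * 39
= 975

975


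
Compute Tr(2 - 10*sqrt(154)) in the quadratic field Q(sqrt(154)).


Tr(a + b*sqrt(d)) = (a + b*sqrt(d)) + (a - b*sqrt(d)) = 2a
= 2 * (2)
= 4

4


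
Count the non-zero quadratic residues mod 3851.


For prime p, the number of non-zero quadratic residues is (p-1)/2.
= (3851-1)/2
= 1925

1925


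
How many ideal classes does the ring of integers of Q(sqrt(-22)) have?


K = Q(sqrt(-22)). d mod 4 = 2, so D = disc(K) = 4d = -88
h(K) equals the number of primitive reduced positive-definite forms (a, b, c) = a*x^2 + b*x*y + c*y^2 with b^2 - 4ac = D,
where reduced means |b| <= a <= c, with b >= 0 whenever |b| = a or a = c, and primitive means gcd(a, b, c) = 1.
Reduced forces 3a^2 <= |D| = 88, so 1 <= a <= 5; b must have the parity of D, and c = (b^2 - D)/(4a) must be an integer >= a.
Enumerate a = 1..5, b in [-a, a]:
  a=1: (1, 0, 22)  [1]
  a=2: (2, 0, 11)  [1]
  a=3..5: none
Total reduced forms: 1 + 1 = 2
h = 2

2


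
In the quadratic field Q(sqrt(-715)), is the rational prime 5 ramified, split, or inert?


K = Q(sqrt(-715)). Since d mod 4 = 1, disc(K) = -715.
Check p | disc: -715 mod 5 = 0.
p divides disc, so p ramifies: (p) = P^2 with e=2, f=1, g=1.
Therefore p is ramified.

ramified


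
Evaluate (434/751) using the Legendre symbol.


p = 751 is prime, so compute (434/751) with the reciprocity algorithm (Jacobi-symbol steps: pull out 2s via (2/n), flip via reciprocity, reduce):
  pull out 2: (2/751) = +1  (since 751 mod 8 = 7)
  reciprocity: (217/751) -> +(751/217)
  reduce: (100/217)
  pull out 2: (2/217) = +1  (since 217 mod 8 = 1)
  pull out 2: (2/217) = +1  (since 217 mod 8 = 1)
  reciprocity: (25/217) -> +(217/25)
  reduce: (17/25)
  reciprocity: (17/25) -> +(25/17)
  reduce: (8/17)
  pull out 2: (2/17) = +1  (since 17 mod 8 = 1)
  pull out 2: (2/17) = +1  (since 17 mod 8 = 1)
  pull out 2: (2/17) = +1  (since 17 mod 8 = 1)
  (1/17) = 1
Product of signs = 1
(434/751) = 1

1


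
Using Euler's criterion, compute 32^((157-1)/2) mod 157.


p = 157 is prime and the exponent is (p-1)/2 = 78, so by Euler's criterion 32^78 = (32/157) = +1 or -1 mod 157.
Compute by square-and-multiply:
  78 = 64 + 8 + 4 + 2 (binary 1001110)
  Repeated squaring mod 157: 32^1 = 32, 32^2 = 82, 32^4 = 130, 32^8 = 101, 32^16 = 153, 32^32 = 16, 32^64 = 99
  32^78 = 32^64 * 32^8 * 32^4 * 32^2 = 99 * 101 * 130 * 82 mod 157
    99 * 101 = 9999 = 108 mod 157
    108 * 130 = 14040 = 67 mod 157
    67 * 82 = 5494 = 156 mod 157
  32^78 = 156 mod 157
Result 156 = p - 1 = -1 mod 157: 32 is a quadratic non-residue mod 157. As a residue in [0, p-1] the value is 156.
32^78 mod 157 = 156

156


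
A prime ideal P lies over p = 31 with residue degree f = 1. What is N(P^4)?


N(P^a) = p^(a*f)
= 31^(4*1)
= 31^4
= 923521

923521


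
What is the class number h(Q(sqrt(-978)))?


K = Q(sqrt(-978)). d mod 4 = 2, so D = disc(K) = 4d = -3912
h(K) equals the number of primitive reduced positive-definite forms (a, b, c) = a*x^2 + b*x*y + c*y^2 with b^2 - 4ac = D,
where reduced means |b| <= a <= c, with b >= 0 whenever |b| = a or a = c, and primitive means gcd(a, b, c) = 1.
Reduced forces 3a^2 <= |D| = 3912, so 1 <= a <= 36; b must have the parity of D, and c = (b^2 - D)/(4a) must be an integer >= a.
Enumerate a = 1..36, b in [-a, a]:
  a=1: (1, 0, 978)  [1]
  a=2: (2, 0, 489)  [1]
  a=3: (3, 0, 326)  [1]
  a=4..5: none
  a=6: (6, 0, 163)  [1]
  a=7: (7, -6, 141), (7, 6, 141)  [2]
  a=8..10: none
  a=11: (11, -2, 89), (11, 2, 89)  [2]
  a=12: none
  a=13: (13, -12, 78), (13, 12, 78)  [2]
  a=14: (14, -8, 71), (14, 8, 71)  [2]
  a=15..16: none
  a=17: (17, -10, 59), (17, 10, 59)  [2]
  a=18..20: none
  a=21: (21, -6, 47), (21, 6, 47)  [2]
  a=22: (22, -20, 49), (22, 20, 49)  [2]
  a=23..25: none
  a=26: (26, -12, 39), (26, 12, 39)  [2]
  a=27..30: none
  a=31: (31, -26, 37), (31, 26, 37)  [2]
  a=32: none
  a=33: (33, -24, 34), (33, 24, 34)  [2]
  a=34..36: none
Total reduced forms: 1 + 1 + 1 + 1 + 2 + 2 + 2 + 2 + 2 + 2 + 2 + 2 + 2 + 2 = 24
h = 24

24


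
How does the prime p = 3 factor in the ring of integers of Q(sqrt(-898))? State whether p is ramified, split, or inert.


K = Q(sqrt(-898)). Since d mod 4 = 2, disc(K) = -3592.
Check p | disc: -3592 mod 3 = 2.
p does not divide disc. Compute Legendre symbol (d/p):
2^((3-1)/2) mod 3 = -1
(d/p) = -1, so p is inert: (p) stays prime with e=1, f=2, g=1.
Therefore p is inert.

inert


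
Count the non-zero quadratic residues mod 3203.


For prime p, the number of non-zero quadratic residues is (p-1)/2.
= (3203-1)/2
= 1601

1601


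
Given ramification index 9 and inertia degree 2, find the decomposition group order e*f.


|D_P| = e * f
= 9 * 2
= 18

18


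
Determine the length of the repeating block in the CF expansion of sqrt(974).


Run the CF algorithm for sqrt(974).
a_0 = floor(sqrt(974)) = 31; set m_0=0, q_0=1.
Recurrence: m' = q*a - m,  q' = (d - m'^2)/q,  a' = floor((a_0 + m')/q').
  step 1: m=31, q=13, a=4
  step 2: m=21, q=41, a=1
  step 3: m=20, q=14, a=3
  step 4: m=22, q=35, a=1
  step 5: m=13, q=23, a=1
  step 6: m=10, q=38, a=1
  step 7: m=28, q=5, a=11
  step 8: m=27, q=49, a=1
  step 9: m=22, q=10, a=5
  step 10: m=28, q=19, a=3
  step 11: m=29, q=7, a=8
  step 12: m=27, q=35, a=1
  step 13: m=8, q=26, a=1
  step 14: m=18, q=25, a=1
  step 15: m=7, q=37, a=1
  step 16: m=30, q=2, a=30
  step 17: m=30, q=37, a=1
  step 18: m=7, q=25, a=1
  step 19: m=18, q=26, a=1
  step 20: m=8, q=35, a=1
  step 21: m=27, q=7, a=8
  step 22: m=29, q=19, a=3
  step 23: m=28, q=10, a=5
  step 24: m=22, q=49, a=1
  step 25: m=27, q=5, a=11
  step 26: m=28, q=38, a=1
  step 27: m=10, q=23, a=1
  step 28: m=13, q=35, a=1
  step 29: m=22, q=14, a=3
  step 30: m=20, q=41, a=1
  step 31: m=21, q=13, a=4
  step 32: m=31, q=1, a=62
a_32 = 2*a_0 = 62, so the period closes here.
sqrt(974) = [31; 4, 1, 3, 1, 1, 1, 11, 1, 5, 3, 8, 1, 1, 1, 1, 30, 1, 1, 1, 1, 8, 3, 5, 1, 11, 1, 1, 1, 3, 1, 4, 62]
Period length = 32

32


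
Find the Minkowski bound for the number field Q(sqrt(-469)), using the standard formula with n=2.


d = -469, d mod 4 = 3, so disc(K) = 4d = -1876; |disc(K)| = 1876
Imaginary quadratic field, so n = 2, s = r2 = 1, r1 = 0
M = (n!/n^n) * (4/pi)^s * sqrt(|disc(K)|) = (2!/2^2) * (4/pi)^1 * sqrt(1876)
= 0.5 * 1.273240 * 43.312816
= 27.5738

27.5738


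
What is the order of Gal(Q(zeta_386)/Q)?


|Gal(Q(zeta_386)/Q)| = phi(386)
= 192

192


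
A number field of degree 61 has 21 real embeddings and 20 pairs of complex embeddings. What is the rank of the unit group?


By Dirichlet's unit theorem:
rank = r1 + r2 - 1
= 21 + 20 - 1
= 40

40


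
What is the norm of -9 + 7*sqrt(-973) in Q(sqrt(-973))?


N(a + b*sqrt(d)) = a^2 - d*b^2
= (-9)^2 - (-973)*(7)^2
= 81 + 47677
= 47758

47758


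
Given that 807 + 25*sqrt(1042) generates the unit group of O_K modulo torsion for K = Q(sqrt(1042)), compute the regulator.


epsilon = 807 + 25*sqrt(1042)
= 1614.0006
R = ln(1614.0006)
= 7.3865

7.3865


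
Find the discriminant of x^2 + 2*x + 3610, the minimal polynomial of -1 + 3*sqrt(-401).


The element -1 + 3*sqrt(-401) has minimal polynomial:
x^2 + 2*x + 3610
Discriminant = (2)^2 - 4*(3610)
= 4 - 14440
= -14436

-14436


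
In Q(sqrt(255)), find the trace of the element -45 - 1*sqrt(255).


Tr(a + b*sqrt(d)) = (a + b*sqrt(d)) + (a - b*sqrt(d)) = 2a
= 2 * (-45)
= -90

-90


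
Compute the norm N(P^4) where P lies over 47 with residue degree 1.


N(P^a) = p^(a*f)
= 47^(4*1)
= 47^4
= 4879681

4879681


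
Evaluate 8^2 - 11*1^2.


x^2 - d*y^2
= 8^2 - 11*1^2
= 64 - 11
= 53

53


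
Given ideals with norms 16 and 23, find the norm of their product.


N(IJ) = N(I) * N(J)
= 16 * 23
= 368

368


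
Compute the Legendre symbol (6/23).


p = 23 is prime, so compute (6/23) with the reciprocity algorithm (Jacobi-symbol steps: pull out 2s via (2/n), flip via reciprocity, reduce):
  pull out 2: (2/23) = +1  (since 23 mod 8 = 7)
  reciprocity: (3/23) -> -(23/3)
  reduce: (2/3)
  pull out 2: (2/3) = -1  (since 3 mod 8 = 3)
  (1/3) = 1
Product of signs = 1
(6/23) = 1

1


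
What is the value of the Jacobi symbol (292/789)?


Compute (292/789) via quadratic reciprocity:
  pull out 2: (2/789) = -1  (since 789 mod 8 = 5)
  pull out 2: (2/789) = -1  (since 789 mod 8 = 5)
  reciprocity: (73/789) -> +(789/73)
  reduce: (59/73)
  reciprocity: (59/73) -> +(73/59)
  reduce: (14/59)
  pull out 2: (2/59) = -1  (since 59 mod 8 = 3)
  reciprocity: (7/59) -> -(59/7)
  reduce: (3/7)
  reciprocity: (3/7) -> -(7/3)
  reduce: (1/3)
  (1/3) = 1
Product of signs = -1

-1


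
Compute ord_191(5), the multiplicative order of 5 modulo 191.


We want ord_191(5), the smallest k >= 1 with 5^k = 1 mod 191.
n = 191 = 191, phi(191) = 190; the order divides phi(n).
Divisors of 190: 1, 2, 5, 10, 19, 38, 95, 190
Repeated squaring mod 191: 5^1 = 5, 5^2 = 25, 5^4 = 52, 5^8 = 30, 5^16 = 136, 5^32 = 160, 5^64 = 6, 5^128 = 36
Test divisors in increasing order:
  k=1: 5^1 = 5 mod 191
  k=2: 5^2 = 25 mod 191
  k=5: 5^5 = 52 * 5 = 69 mod 191
  k=10: 5^10 = 30 * 25 = 177 mod 191
  k=19: 5^19 = 136 * 25 * 5 = 1 mod 191  <- first divisor giving 1
Order = 19

19


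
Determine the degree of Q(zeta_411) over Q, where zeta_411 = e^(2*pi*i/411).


The degree equals Euler's totient phi(411).
411 = 3 * 137
phi(411) = 272

272


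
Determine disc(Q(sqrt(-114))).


For K = Q(sqrt(d)) with d squarefree: disc(K) = d if d = 1 mod 4, and disc(K) = 4d if d = 2 or 3 mod 4.
Here d = -114, and d mod 4 = 2.
d = 2 mod 4, not 1 (O_K = Z[sqrt(d)]), so disc(K) = 4d = 4 * (-114) = -456

-456


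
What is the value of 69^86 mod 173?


p = 173 is prime and the exponent is (p-1)/2 = 86, so by Euler's criterion 69^86 = (69/173) = +1 or -1 mod 173.
Compute by square-and-multiply:
  86 = 64 + 16 + 4 + 2 (binary 1010110)
  Repeated squaring mod 173: 69^1 = 69, 69^2 = 90, 69^4 = 142, 69^8 = 96, 69^16 = 47, 69^32 = 133, 69^64 = 43
  69^86 = 69^64 * 69^16 * 69^4 * 69^2 = 43 * 47 * 142 * 90 mod 173
    43 * 47 = 2021 = 118 mod 173
    118 * 142 = 16756 = 148 mod 173
    148 * 90 = 13320 = 172 mod 173
  69^86 = 172 mod 173
Result 172 = p - 1 = -1 mod 173: 69 is a quadratic non-residue mod 173. As a residue in [0, p-1] the value is 172.
69^86 mod 173 = 172

172


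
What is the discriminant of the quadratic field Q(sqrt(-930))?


For K = Q(sqrt(d)) with d squarefree: disc(K) = d if d = 1 mod 4, and disc(K) = 4d if d = 2 or 3 mod 4.
Here d = -930, and d mod 4 = 2.
d = 2 mod 4, not 1 (O_K = Z[sqrt(d)]), so disc(K) = 4d = 4 * (-930) = -3720

-3720


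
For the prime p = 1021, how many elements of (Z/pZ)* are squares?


For prime p, the number of non-zero quadratic residues is (p-1)/2.
= (1021-1)/2
= 510

510


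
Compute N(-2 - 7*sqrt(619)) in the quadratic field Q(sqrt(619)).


N(a + b*sqrt(d)) = a^2 - d*b^2
= (-2)^2 - (619)*(-7)^2
= 4 - 30331
= -30327

-30327


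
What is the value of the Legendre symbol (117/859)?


p = 859 is prime, so compute (117/859) with the reciprocity algorithm (Jacobi-symbol steps: pull out 2s via (2/n), flip via reciprocity, reduce):
  reciprocity: (117/859) -> +(859/117)
  reduce: (40/117)
  pull out 2: (2/117) = -1  (since 117 mod 8 = 5)
  pull out 2: (2/117) = -1  (since 117 mod 8 = 5)
  pull out 2: (2/117) = -1  (since 117 mod 8 = 5)
  reciprocity: (5/117) -> +(117/5)
  reduce: (2/5)
  pull out 2: (2/5) = -1  (since 5 mod 8 = 5)
  (1/5) = 1
Product of signs = 1
(117/859) = 1

1


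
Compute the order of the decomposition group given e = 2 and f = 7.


|D_P| = e * f
= 2 * 7
= 14

14


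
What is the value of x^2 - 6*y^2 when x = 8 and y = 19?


x^2 - d*y^2
= 8^2 - 6*19^2
= 64 - 2166
= -2102

-2102


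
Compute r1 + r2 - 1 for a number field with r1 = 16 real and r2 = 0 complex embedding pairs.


By Dirichlet's unit theorem:
rank = r1 + r2 - 1
= 16 + 0 - 1
= 15

15


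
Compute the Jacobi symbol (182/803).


Compute (182/803) via quadratic reciprocity:
  pull out 2: (2/803) = -1  (since 803 mod 8 = 3)
  reciprocity: (91/803) -> -(803/91)
  reduce: (75/91)
  reciprocity: (75/91) -> -(91/75)
  reduce: (16/75)
  pull out 2: (2/75) = -1  (since 75 mod 8 = 3)
  pull out 2: (2/75) = -1  (since 75 mod 8 = 3)
  pull out 2: (2/75) = -1  (since 75 mod 8 = 3)
  pull out 2: (2/75) = -1  (since 75 mod 8 = 3)
  (1/75) = 1
Product of signs = -1

-1


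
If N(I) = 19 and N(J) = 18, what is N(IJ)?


N(IJ) = N(I) * N(J)
= 19 * 18
= 342

342


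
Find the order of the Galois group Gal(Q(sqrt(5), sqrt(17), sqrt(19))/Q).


The 3 square roots of distinct primes are multiplicatively independent over Q,
so [K:Q] = 2^3 and Gal(K/Q) is isomorphic to (Z/2Z)^3.
|Gal| = 2^3 = 8

8


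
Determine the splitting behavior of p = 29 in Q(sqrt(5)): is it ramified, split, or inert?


K = Q(sqrt(5)). Since d mod 4 = 1, disc(K) = 5.
Check p | disc: 5 mod 29 = 5.
p does not divide disc. Compute Legendre symbol (d/p):
5^((29-1)/2) mod 29 = 1
(d/p) = 1, so p splits: (p) = P*P' with e=1, f=1, g=2.
Therefore p is split.

split


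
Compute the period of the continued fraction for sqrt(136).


Run the CF algorithm for sqrt(136).
a_0 = floor(sqrt(136)) = 11; set m_0=0, q_0=1.
Recurrence: m' = q*a - m,  q' = (d - m'^2)/q,  a' = floor((a_0 + m')/q').
  step 1: m=11, q=15, a=1
  step 2: m=4, q=8, a=1
  step 3: m=4, q=15, a=1
  step 4: m=11, q=1, a=22
a_4 = 2*a_0 = 22, so the period closes here.
sqrt(136) = [11; 1, 1, 1, 22]
Period length = 4

4


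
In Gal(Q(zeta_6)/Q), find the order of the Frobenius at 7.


The Frobenius at p in Gal(Q(zeta_n)/Q) = (Z/nZ)* is the class of p, so its order is ord_6(7), the smallest k >= 1 with 7^k = 1 mod 6.
n = 6 = 2 * 3, phi(6) = 2; the order divides phi(n).
Divisors of 2: 1, 2
Repeated squaring mod 6: 7^1 = 1, 7^2 = 1
Test divisors in increasing order:
  k=1: 7^1 = 1 mod 6  <- first divisor giving 1
Order = 1

1


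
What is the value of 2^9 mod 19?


p = 19 is prime and the exponent is (p-1)/2 = 9, so by Euler's criterion 2^9 = (2/19) = +1 or -1 mod 19.
Compute by square-and-multiply:
  9 = 8 + 1 (binary 1001)
  Repeated squaring mod 19: 2^1 = 2, 2^2 = 4, 2^4 = 16, 2^8 = 9
  2^9 = 2^8 * 2^1 = 9 * 2 mod 19
    9 * 2 = 18 = 18 mod 19
  2^9 = 18 mod 19
Result 18 = p - 1 = -1 mod 19: 2 is a quadratic non-residue mod 19. As a residue in [0, p-1] the value is 18.
2^9 mod 19 = 18

18


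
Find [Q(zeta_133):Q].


The degree equals Euler's totient phi(133).
133 = 7 * 19
phi(133) = 108

108


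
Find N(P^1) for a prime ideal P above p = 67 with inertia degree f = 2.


N(P^a) = p^(a*f)
= 67^(1*2)
= 67^2
= 4489

4489


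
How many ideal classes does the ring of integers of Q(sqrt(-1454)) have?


K = Q(sqrt(-1454)). d mod 4 = 2, so D = disc(K) = 4d = -5816
h(K) equals the number of primitive reduced positive-definite forms (a, b, c) = a*x^2 + b*x*y + c*y^2 with b^2 - 4ac = D,
where reduced means |b| <= a <= c, with b >= 0 whenever |b| = a or a = c, and primitive means gcd(a, b, c) = 1.
Reduced forces 3a^2 <= |D| = 5816, so 1 <= a <= 44; b must have the parity of D, and c = (b^2 - D)/(4a) must be an integer >= a.
Enumerate a = 1..44, b in [-a, a]:
  a=1: (1, 0, 1454)  [1]
  a=2: (2, 0, 727)  [1]
  a=3: (3, -2, 485), (3, 2, 485)  [2]
  a=4: none
  a=5: (5, -2, 291), (5, 2, 291)  [2]
  a=6: (6, -4, 243), (6, 4, 243)  [2]
  a=7: (7, -6, 209), (7, 6, 209)  [2]
  a=8: none
  a=9: (9, -4, 162), (9, 4, 162)  [2]
  a=10: (10, -8, 147), (10, 8, 147)  [2]
  a=11: (11, -6, 133), (11, 6, 133)  [2]
  a=12..13: none
  a=14: (14, -8, 105), (14, 8, 105)  [2]
  a=15: (15, -8, 98), (15, -2, 97), (15, 2, 97), (15, 8, 98)  [4]
  a=16: none
  a=17: (17, -10, 87), (17, 10, 87)  [2]
  a=18: (18, -4, 81), (18, 4, 81)  [2]
  a=19: (19, -6, 77), (19, 6, 77)  [2]
  a=20: none
  a=21: (21, -20, 74), (21, -8, 70), (21, 8, 70), (21, 20, 74)  [4]
  a=22: (22, -16, 69), (22, 16, 69)  [2]
  a=23: (23, -16, 66), (23, 16, 66)  [2]
  a=24: none
  a=25: (25, -22, 63), (25, 22, 63)  [2]
  a=26: none
  a=27: (27, -4, 54), (27, 4, 54)  [2]
  a=28: none
  a=29: (29, -10, 51), (29, 10, 51)  [2]
  a=30: (30, -28, 55), (30, -8, 49), (30, 8, 49), (30, 28, 55)  [4]
  a=31..32: none
  a=33: (33, -28, 50), (33, -16, 46), (33, 16, 46), (33, 28, 50)  [4]
  a=34: (34, -24, 47), (34, 24, 47)  [2]
  a=35: (35, -22, 45), (35, -8, 42), (35, 8, 42), (35, 22, 45)  [4]
  a=36: none
  a=37: (37, -20, 42), (37, 20, 42)  [2]
  a=38: (38, -32, 45), (38, 32, 45)  [2]
  a=39..44: none
Total reduced forms: 1 + 1 + 2 + 2 + 2 + 2 + 2 + 2 + 2 + 2 + 4 + 2 + 2 + 2 + 4 + 2 + 2 + 2 + 2 + 2 + 4 + 4 + 2 + 4 + 2 + 2 = 60
h = 60

60


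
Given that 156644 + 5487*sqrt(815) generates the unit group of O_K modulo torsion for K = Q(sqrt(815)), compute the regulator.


epsilon = 156644 + 5487*sqrt(815)
= 313288.0000
R = ln(313288.0000)
= 12.6549

12.6549


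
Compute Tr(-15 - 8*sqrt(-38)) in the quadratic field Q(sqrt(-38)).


Tr(a + b*sqrt(d)) = (a + b*sqrt(d)) + (a - b*sqrt(d)) = 2a
= 2 * (-15)
= -30

-30


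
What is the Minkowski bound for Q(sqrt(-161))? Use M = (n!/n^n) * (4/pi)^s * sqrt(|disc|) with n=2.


d = -161, d mod 4 = 3, so disc(K) = 4d = -644; |disc(K)| = 644
Imaginary quadratic field, so n = 2, s = r2 = 1, r1 = 0
M = (n!/n^n) * (4/pi)^s * sqrt(|disc(K)|) = (2!/2^2) * (4/pi)^1 * sqrt(644)
= 0.5 * 1.273240 * 25.377155
= 16.1556

16.1556


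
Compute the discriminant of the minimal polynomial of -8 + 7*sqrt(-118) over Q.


The element -8 + 7*sqrt(-118) has minimal polynomial:
x^2 + 16*x + 5846
Discriminant = (16)^2 - 4*(5846)
= 256 - 23384
= -23128

-23128


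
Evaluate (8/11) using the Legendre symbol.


p = 11 is prime, so compute (8/11) with the reciprocity algorithm (Jacobi-symbol steps: pull out 2s via (2/n), flip via reciprocity, reduce):
  pull out 2: (2/11) = -1  (since 11 mod 8 = 3)
  pull out 2: (2/11) = -1  (since 11 mod 8 = 3)
  pull out 2: (2/11) = -1  (since 11 mod 8 = 3)
  (1/11) = 1
Product of signs = -1
(8/11) = -1

-1


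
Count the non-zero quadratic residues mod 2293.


For prime p, the number of non-zero quadratic residues is (p-1)/2.
= (2293-1)/2
= 1146

1146


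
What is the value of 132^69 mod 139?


p = 139 is prime and the exponent is (p-1)/2 = 69, so by Euler's criterion 132^69 = (132/139) = +1 or -1 mod 139.
Compute by square-and-multiply:
  69 = 64 + 4 + 1 (binary 1000101)
  Repeated squaring mod 139: 132^1 = 132, 132^2 = 49, 132^4 = 38, 132^8 = 54, 132^16 = 136, 132^32 = 9, 132^64 = 81
  132^69 = 132^64 * 132^4 * 132^1 = 81 * 38 * 132 mod 139
    81 * 38 = 3078 = 20 mod 139
    20 * 132 = 2640 = 138 mod 139
  132^69 = 138 mod 139
Result 138 = p - 1 = -1 mod 139: 132 is a quadratic non-residue mod 139. As a residue in [0, p-1] the value is 138.
132^69 mod 139 = 138

138


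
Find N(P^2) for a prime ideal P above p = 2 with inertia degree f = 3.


N(P^a) = p^(a*f)
= 2^(2*3)
= 2^6
= 64

64


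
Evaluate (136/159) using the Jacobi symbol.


Compute (136/159) via quadratic reciprocity:
  pull out 2: (2/159) = +1  (since 159 mod 8 = 7)
  pull out 2: (2/159) = +1  (since 159 mod 8 = 7)
  pull out 2: (2/159) = +1  (since 159 mod 8 = 7)
  reciprocity: (17/159) -> +(159/17)
  reduce: (6/17)
  pull out 2: (2/17) = +1  (since 17 mod 8 = 1)
  reciprocity: (3/17) -> +(17/3)
  reduce: (2/3)
  pull out 2: (2/3) = -1  (since 3 mod 8 = 3)
  (1/3) = 1
Product of signs = -1

-1


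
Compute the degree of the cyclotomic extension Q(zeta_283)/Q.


The degree equals Euler's totient phi(283).
283 = 283
phi(283) = 282

282


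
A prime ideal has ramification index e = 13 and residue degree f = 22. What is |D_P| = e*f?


|D_P| = e * f
= 13 * 22
= 286

286


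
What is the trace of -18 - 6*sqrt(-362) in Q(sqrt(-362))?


Tr(a + b*sqrt(d)) = (a + b*sqrt(d)) + (a - b*sqrt(d)) = 2a
= 2 * (-18)
= -36

-36


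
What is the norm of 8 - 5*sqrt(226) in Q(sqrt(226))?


N(a + b*sqrt(d)) = a^2 - d*b^2
= (8)^2 - (226)*(-5)^2
= 64 - 5650
= -5586

-5586


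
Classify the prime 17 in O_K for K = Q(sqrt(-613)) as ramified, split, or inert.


K = Q(sqrt(-613)). Since d mod 4 = 3, disc(K) = -2452.
Check p | disc: -2452 mod 17 = 13.
p does not divide disc. Compute Legendre symbol (d/p):
16^((17-1)/2) mod 17 = 1
(d/p) = 1, so p splits: (p) = P*P' with e=1, f=1, g=2.
Therefore p is split.

split


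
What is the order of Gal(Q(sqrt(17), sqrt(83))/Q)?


The 2 square roots of distinct primes are multiplicatively independent over Q,
so [K:Q] = 2^2 and Gal(K/Q) is isomorphic to (Z/2Z)^2.
|Gal| = 2^2 = 4

4


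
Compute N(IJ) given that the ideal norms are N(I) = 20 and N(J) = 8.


N(IJ) = N(I) * N(J)
= 20 * 8
= 160

160


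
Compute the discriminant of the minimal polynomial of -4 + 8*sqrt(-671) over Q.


The element -4 + 8*sqrt(-671) has minimal polynomial:
x^2 + 8*x + 42960
Discriminant = (8)^2 - 4*(42960)
= 64 - 171840
= -171776

-171776


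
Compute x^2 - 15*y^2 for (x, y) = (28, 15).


x^2 - d*y^2
= 28^2 - 15*15^2
= 784 - 3375
= -2591

-2591


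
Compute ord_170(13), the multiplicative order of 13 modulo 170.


We want ord_170(13), the smallest k >= 1 with 13^k = 1 mod 170.
n = 170 = 2 * 5 * 17, phi(170) = 64; the order divides phi(n).
Divisors of 64: 1, 2, 4, 8, 16, 32, 64
Repeated squaring mod 170: 13^1 = 13, 13^2 = 169, 13^4 = 1, 13^8 = 1, 13^16 = 1, 13^32 = 1, 13^64 = 1
Test divisors in increasing order:
  k=1: 13^1 = 13 mod 170
  k=2: 13^2 = 169 mod 170
  k=4: 13^4 = 1 mod 170  <- first divisor giving 1
Order = 4

4


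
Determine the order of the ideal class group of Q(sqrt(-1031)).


K = Q(sqrt(-1031)). d mod 4 = 1, so D = disc(K) = d = -1031
h(K) equals the number of primitive reduced positive-definite forms (a, b, c) = a*x^2 + b*x*y + c*y^2 with b^2 - 4ac = D,
where reduced means |b| <= a <= c, with b >= 0 whenever |b| = a or a = c, and primitive means gcd(a, b, c) = 1.
Reduced forces 3a^2 <= |D| = 1031, so 1 <= a <= 18; b must have the parity of D, and c = (b^2 - D)/(4a) must be an integer >= a.
Enumerate a = 1..18, b in [-a, a]:
  a=1: (1, 1, 258)  [1]
  a=2: (2, -1, 129), (2, 1, 129)  [2]
  a=3: (3, -1, 86), (3, 1, 86)  [2]
  a=4: (4, -3, 65), (4, 3, 65)  [2]
  a=5: (5, -3, 52), (5, 3, 52)  [2]
  a=6: (6, -5, 44), (6, -1, 43), (6, 1, 43), (6, 5, 44)  [4]
  a=7: none
  a=8: (8, -5, 33), (8, 5, 33)  [2]
  a=9: (9, -7, 30), (9, 7, 30)  [2]
  a=10: (10, -7, 27), (10, -3, 26), (10, 3, 26), (10, 7, 27)  [4]
  a=11: (11, -5, 24), (11, 5, 24)  [2]
  a=12: (12, -11, 24), (12, -5, 22), (12, 5, 22), (12, 11, 24)  [4]
  a=13: (13, -3, 20), (13, 3, 20)  [2]
  a=14: none
  a=15: (15, -13, 20), (15, -7, 18), (15, 7, 18), (15, 13, 20)  [4]
  a=16: (16, -11, 18), (16, 11, 18)  [2]
  a=17..18: none
Total reduced forms: 1 + 2 + 2 + 2 + 2 + 4 + 2 + 2 + 4 + 2 + 4 + 2 + 4 + 2 = 35
h = 35

35


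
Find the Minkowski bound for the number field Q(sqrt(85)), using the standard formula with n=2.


d = 85, d mod 4 = 1, so disc(K) = d = 85; |disc(K)| = 85
Real quadratic field, so n = 2, s = r2 = 0, r1 = 2
M = (n!/n^n) * (4/pi)^s * sqrt(|disc(K)|) = (2!/2^2) * (4/pi)^0 * sqrt(85)
= 0.5 * 1.000000 * 9.219544
= 4.6098

4.6098


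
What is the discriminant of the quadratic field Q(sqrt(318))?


For K = Q(sqrt(d)) with d squarefree: disc(K) = d if d = 1 mod 4, and disc(K) = 4d if d = 2 or 3 mod 4.
Here d = 318, and d mod 4 = 2.
d = 2 mod 4, not 1 (O_K = Z[sqrt(d)]), so disc(K) = 4d = 4 * (318) = 1272

1272


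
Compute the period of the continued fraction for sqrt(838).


Run the CF algorithm for sqrt(838).
a_0 = floor(sqrt(838)) = 28; set m_0=0, q_0=1.
Recurrence: m' = q*a - m,  q' = (d - m'^2)/q,  a' = floor((a_0 + m')/q').
  step 1: m=28, q=54, a=1
  step 2: m=26, q=3, a=18
  step 3: m=28, q=18, a=3
  step 4: m=26, q=9, a=6
  step 5: m=28, q=6, a=9
  step 6: m=26, q=27, a=2
  step 7: m=28, q=2, a=28
  step 8: m=28, q=27, a=2
  step 9: m=26, q=6, a=9
  step 10: m=28, q=9, a=6
  step 11: m=26, q=18, a=3
  step 12: m=28, q=3, a=18
  step 13: m=26, q=54, a=1
  step 14: m=28, q=1, a=56
a_14 = 2*a_0 = 56, so the period closes here.
sqrt(838) = [28; 1, 18, 3, 6, 9, 2, 28, 2, 9, 6, 3, 18, 1, 56]
Period length = 14

14


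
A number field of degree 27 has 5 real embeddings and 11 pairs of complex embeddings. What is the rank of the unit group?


By Dirichlet's unit theorem:
rank = r1 + r2 - 1
= 5 + 11 - 1
= 15

15


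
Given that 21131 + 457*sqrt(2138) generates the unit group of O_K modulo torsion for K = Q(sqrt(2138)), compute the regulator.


epsilon = 21131 + 457*sqrt(2138)
= 42262.0000
R = ln(42262.0000)
= 10.6516

10.6516


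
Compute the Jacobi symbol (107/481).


Compute (107/481) via quadratic reciprocity:
  reciprocity: (107/481) -> +(481/107)
  reduce: (53/107)
  reciprocity: (53/107) -> +(107/53)
  reduce: (1/53)
  (1/53) = 1
Product of signs = 1

1


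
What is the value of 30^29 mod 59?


p = 59 is prime and the exponent is (p-1)/2 = 29, so by Euler's criterion 30^29 = (30/59) = +1 or -1 mod 59.
Compute by square-and-multiply:
  29 = 16 + 8 + 4 + 1 (binary 11101)
  Repeated squaring mod 59: 30^1 = 30, 30^2 = 15, 30^4 = 48, 30^8 = 3, 30^16 = 9
  30^29 = 30^16 * 30^8 * 30^4 * 30^1 = 9 * 3 * 48 * 30 mod 59
    9 * 3 = 27 = 27 mod 59
    27 * 48 = 1296 = 57 mod 59
    57 * 30 = 1710 = 58 mod 59
  30^29 = 58 mod 59
Result 58 = p - 1 = -1 mod 59: 30 is a quadratic non-residue mod 59. As a residue in [0, p-1] the value is 58.
30^29 mod 59 = 58

58


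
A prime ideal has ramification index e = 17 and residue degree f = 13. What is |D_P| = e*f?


|D_P| = e * f
= 17 * 13
= 221

221


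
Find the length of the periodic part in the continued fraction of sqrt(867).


Run the CF algorithm for sqrt(867).
a_0 = floor(sqrt(867)) = 29; set m_0=0, q_0=1.
Recurrence: m' = q*a - m,  q' = (d - m'^2)/q,  a' = floor((a_0 + m')/q').
  step 1: m=29, q=26, a=2
  step 2: m=23, q=13, a=4
  step 3: m=29, q=2, a=29
  step 4: m=29, q=13, a=4
  step 5: m=23, q=26, a=2
  step 6: m=29, q=1, a=58
a_6 = 2*a_0 = 58, so the period closes here.
sqrt(867) = [29; 2, 4, 29, 4, 2, 58]
Period length = 6

6


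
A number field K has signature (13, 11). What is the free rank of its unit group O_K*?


By Dirichlet's unit theorem:
rank = r1 + r2 - 1
= 13 + 11 - 1
= 23

23


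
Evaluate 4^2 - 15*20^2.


x^2 - d*y^2
= 4^2 - 15*20^2
= 16 - 6000
= -5984

-5984


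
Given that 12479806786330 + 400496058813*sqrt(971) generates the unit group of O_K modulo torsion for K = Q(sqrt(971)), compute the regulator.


epsilon = 12479806786330 + 400496058813*sqrt(971)
= 2.4960e+13
R = ln(2.4960e+13)
= 30.8483

30.8483


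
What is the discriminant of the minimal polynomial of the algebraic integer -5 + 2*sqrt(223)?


The element -5 + 2*sqrt(223) has minimal polynomial:
x^2 + 10*x - 867
Discriminant = (10)^2 - 4*(-867)
= 100 + 3468
= 3568

3568
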